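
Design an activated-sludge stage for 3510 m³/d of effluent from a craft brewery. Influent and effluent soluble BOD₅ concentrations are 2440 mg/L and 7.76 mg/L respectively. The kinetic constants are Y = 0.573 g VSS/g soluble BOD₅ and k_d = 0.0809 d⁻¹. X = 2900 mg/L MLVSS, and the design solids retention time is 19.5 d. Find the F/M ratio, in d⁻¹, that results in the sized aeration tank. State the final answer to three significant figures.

F/M ≈ 0.231 d⁻¹

Steady-state biomass mass balance: V·X·(1 + k_d·θ_c) = Y·Q·(S₀ − S)·θ_c, so V = 0.573 × 3510 × (2440 − 7.76) × 19.5 / [2900 × (1 + 0.0809 × 19.5)] = 9.54×10^7 / 7475 = 12761 m³.
Food-to-microorganism ratio F/M = Q S₀ / (V X) = 3510 × 2440 / (12761 × 2900) = 0.2314 d⁻¹.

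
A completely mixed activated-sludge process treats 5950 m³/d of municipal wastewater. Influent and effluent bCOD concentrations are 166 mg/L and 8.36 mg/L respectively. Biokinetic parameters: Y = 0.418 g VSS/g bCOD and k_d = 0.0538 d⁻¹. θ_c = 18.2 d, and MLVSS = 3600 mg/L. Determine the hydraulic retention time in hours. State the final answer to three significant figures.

τ ≈ 4.04 h

From the SRT design equation V = Y Q (S₀−S) θ_c / [X (1 + k_d θ_c)] = 0.418 × 5950 × (166 − 8.36) × 18.2 / [3600 × (1 + 0.0538 × 18.2)] = 7.14×10^6 / 7125 = 1001 m³.
τ = V/Q = 1001/5950 = 0.1683 d, or 4.040 h.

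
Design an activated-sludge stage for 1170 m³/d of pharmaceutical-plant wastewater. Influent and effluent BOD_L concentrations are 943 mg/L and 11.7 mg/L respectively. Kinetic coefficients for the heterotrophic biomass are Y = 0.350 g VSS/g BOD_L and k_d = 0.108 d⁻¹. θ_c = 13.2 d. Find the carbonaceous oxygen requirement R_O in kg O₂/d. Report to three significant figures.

R_O ≈ 866 kg O₂/d

Correct the yield for decay: Y_obs = Y/(1 + k_d θ_c) = 0.350 / (1 + 0.108 × 13.2) = 0.350 / 2.426 = 0.1443.
Q·(S₀ − S) = 1170 × (943 − 11.7) × 10⁻³ = 1090 kg/d removed.
Net sludge production P_X = 0.1443 × 1090 = 157.2 kg VSS/d.
R_O = Q·(S₀ − S) − 1.42·P_X = 1090 − 1.42 × 157.2 = 866.4 kg O₂/d.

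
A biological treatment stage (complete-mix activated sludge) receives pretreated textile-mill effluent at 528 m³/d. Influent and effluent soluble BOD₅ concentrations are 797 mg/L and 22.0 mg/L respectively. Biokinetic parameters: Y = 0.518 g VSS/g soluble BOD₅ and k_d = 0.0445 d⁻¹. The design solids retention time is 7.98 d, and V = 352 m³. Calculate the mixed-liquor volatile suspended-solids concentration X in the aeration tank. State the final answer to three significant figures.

X = Y·Q·ΔS·θ_c / [V·(1 + k_d θ_c)] = 0.518 × 528 × (797 − 22.0) × 7.98 / [352 × (1 + 0.0445 × 7.98)] = 3546 mg/L.

X ≈ 3550 mg/L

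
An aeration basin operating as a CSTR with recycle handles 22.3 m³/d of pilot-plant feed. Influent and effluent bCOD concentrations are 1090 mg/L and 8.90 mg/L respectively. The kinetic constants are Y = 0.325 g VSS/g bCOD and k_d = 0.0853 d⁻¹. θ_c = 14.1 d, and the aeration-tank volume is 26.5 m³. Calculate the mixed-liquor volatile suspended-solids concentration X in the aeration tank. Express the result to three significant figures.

Solving the biomass balance for X: X = Y Q (S₀−S) θ_c / [V (1+k_d θ_c)] = 0.325 × 22.3 × (1090 − 8.90) × 14.1 / [26.5 × (1 + 0.0853 × 14.1)] = 1893 mg/L.

X ≈ 1890 mg/L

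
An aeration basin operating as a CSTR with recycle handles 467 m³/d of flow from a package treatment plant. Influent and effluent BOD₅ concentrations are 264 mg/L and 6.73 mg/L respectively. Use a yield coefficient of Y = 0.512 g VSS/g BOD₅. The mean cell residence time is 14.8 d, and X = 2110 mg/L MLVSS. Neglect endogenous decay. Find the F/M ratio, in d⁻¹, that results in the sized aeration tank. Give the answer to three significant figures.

With k_d = 0 the design equation reduces to V = Y Q (S₀−S) θ_c / X = 0.512 × 467 × (264 − 6.73) × 14.8 / 2110 = 431.5 m³.
Food-to-microorganism ratio F/M = Q S₀ / (V X) = 467 × 264 / (431.5 × 2110) = 0.1354 d⁻¹.

F/M ≈ 0.135 d⁻¹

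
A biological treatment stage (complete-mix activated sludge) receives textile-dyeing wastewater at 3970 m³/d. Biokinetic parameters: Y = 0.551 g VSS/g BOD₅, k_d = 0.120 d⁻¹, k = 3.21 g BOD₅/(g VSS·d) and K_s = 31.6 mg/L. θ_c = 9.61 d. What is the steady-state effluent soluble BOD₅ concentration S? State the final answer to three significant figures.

S ≈ 4.58 mg/L

From the Monod/SRT balance for a CMAS, S = K_s·(1+k_d θ_c)/[θ_c·(Y k − k_d) − 1] = 31.6 × (1 + 0.120 × 9.61) / [9.61 × (0.551 × 3.21 − 0.120) − 1] = 68.04 / 14.84 = 4.584 mg/L.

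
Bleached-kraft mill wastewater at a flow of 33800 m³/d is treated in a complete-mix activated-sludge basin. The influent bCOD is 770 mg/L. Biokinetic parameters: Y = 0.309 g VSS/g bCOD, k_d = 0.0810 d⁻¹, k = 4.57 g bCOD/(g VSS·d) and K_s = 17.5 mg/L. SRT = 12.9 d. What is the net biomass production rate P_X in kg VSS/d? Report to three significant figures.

P_X ≈ 3920 kg VSS/d

Effluent substrate depends only on kinetics and SRT: S = K_s(1 + k_d θ_c) / [θ_c(Yk − k_d) − 1] = 17.5 × (1 + 0.0810 × 12.9) / [12.9 × (0.309 × 4.57 − 0.0810) − 1] = 35.79 / 16.17 = 2.213 mg/L.
Observed yield with endogenous decay: Y_obs = Y / (1 + k_d·θ_c) = 0.309 / (1 + 0.0810 × 12.9) = 0.309 / 2.045 = 0.1511 g VSS/g bCOD.
Mass of bCOD removed per day: Q(S₀ − S) = 33800 × 767.8 g/m³ = 25951 kg/d.
Biomass produced: P_X = Y_obs·Q·ΔS = 0.1511 × 25951 ≈ 3921 kg VSS/d.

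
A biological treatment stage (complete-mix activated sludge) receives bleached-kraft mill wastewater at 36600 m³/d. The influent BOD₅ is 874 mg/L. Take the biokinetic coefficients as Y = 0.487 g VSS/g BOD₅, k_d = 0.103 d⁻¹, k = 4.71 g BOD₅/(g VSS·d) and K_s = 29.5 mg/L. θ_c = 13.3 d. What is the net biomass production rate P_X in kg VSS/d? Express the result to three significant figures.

P_X ≈ 6550 kg VSS/d

From the Monod/SRT balance for a CMAS, S = K_s·(1+k_d θ_c)/[θ_c·(Y k − k_d) − 1] = 29.5 × (1 + 0.103 × 13.3) / [13.3 × (0.487 × 4.71 − 0.103) − 1] = 69.91 / 28.14 = 2.485 mg/L.
Y_obs = Y / (1 + k_d θ_c) = 0.487 / (1 + 0.103 × 13.3) = 0.487 / 2.370 = 0.2055.
Mass of BOD₅ removed per day: Q(S₀ − S) = 36600 × 871.5 g/m³ = 31898 kg/d.
P_X = Y_obs · Q(S₀ − S) = 0.2055 × 31898 = 6555 kg VSS/d.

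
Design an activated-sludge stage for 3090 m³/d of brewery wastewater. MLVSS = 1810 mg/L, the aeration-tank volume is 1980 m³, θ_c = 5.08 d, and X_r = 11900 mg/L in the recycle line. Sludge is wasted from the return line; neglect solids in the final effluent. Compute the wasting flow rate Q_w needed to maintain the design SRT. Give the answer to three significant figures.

Q_w ≈ 59.3 m³/d

θ_c = V·X/(Q_w·X_r) when wasting from the recycle, so Q_w = V·X/(θ_c·X_r) = 1980 × 1810 / (5.08 × 11900) = 59.28 m³/d.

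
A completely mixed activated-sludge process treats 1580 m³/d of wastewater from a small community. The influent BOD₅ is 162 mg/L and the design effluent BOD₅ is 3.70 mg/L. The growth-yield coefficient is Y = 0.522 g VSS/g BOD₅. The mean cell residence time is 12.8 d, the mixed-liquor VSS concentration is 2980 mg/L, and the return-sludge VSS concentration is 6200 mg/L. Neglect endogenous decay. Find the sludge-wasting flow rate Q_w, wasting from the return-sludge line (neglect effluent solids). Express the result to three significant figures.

V·X = Y·Q·ΔS·θ_c gives V = 0.522 × 1580 × (162 − 3.70) × 12.8 / 2980 = 560.8 m³.
θ_c = V·X/(Q_w·X_r) when wasting from the recycle, so Q_w = V·X/(θ_c·X_r) = 560.8 × 2980 / (12.8 × 6200) = 21.06 m³/d.

Q_w ≈ 21.1 m³/d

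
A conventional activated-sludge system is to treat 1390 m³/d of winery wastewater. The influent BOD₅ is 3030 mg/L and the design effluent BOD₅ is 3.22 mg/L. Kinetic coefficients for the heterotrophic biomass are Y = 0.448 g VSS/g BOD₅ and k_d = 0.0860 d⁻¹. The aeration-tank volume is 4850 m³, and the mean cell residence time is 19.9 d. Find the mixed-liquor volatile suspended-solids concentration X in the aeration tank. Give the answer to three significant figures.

X ≈ 2850 mg/L

From V·X·(1 + k_d·θ_c) = Y·Q·(S₀ − S)·θ_c: X = 0.448 × 1390 × (3030 − 3.22) × 19.9 / [4850 × (1 + 0.0860 × 19.9)] = 2852 mg/L.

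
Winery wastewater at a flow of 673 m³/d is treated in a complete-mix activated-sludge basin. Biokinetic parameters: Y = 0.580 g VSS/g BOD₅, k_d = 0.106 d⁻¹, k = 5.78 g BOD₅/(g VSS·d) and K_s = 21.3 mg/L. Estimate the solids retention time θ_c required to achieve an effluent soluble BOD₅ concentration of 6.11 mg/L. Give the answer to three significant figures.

At the target effluent, Y k S/(K_s+S) = 0.580×5.78×6.11/27.41 = 0.7473 d⁻¹.
Then 1/θ_c = μ − k_d = 0.7473 − 0.106 = 0.6413 d⁻¹, giving θ_c = 1.559 d.

θ_c ≈ 1.56 d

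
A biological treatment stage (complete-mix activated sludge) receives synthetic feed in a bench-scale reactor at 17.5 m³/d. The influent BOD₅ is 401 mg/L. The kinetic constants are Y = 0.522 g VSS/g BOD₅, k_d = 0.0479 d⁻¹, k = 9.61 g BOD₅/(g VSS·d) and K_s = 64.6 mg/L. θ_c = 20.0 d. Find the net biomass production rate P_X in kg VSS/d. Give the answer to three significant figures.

For a completely mixed reactor with recycle the Lawrence–McCarty relation gives S = K_s·(1 + k_d·θ_c) / [θ_c·(Y·k − k_d) − 1] = 64.6 × (1 + 0.0479 × 20.0) / [20.0 × (0.522 × 9.61 − 0.0479) − 1] = 126.5 / 98.37 = 1.286 mg/L.
Correct the yield for decay: Y_obs = Y/(1 + k_d θ_c) = 0.522 / (1 + 0.0479 × 20.0) = 0.522 / 1.958 = 0.2666.
Substrate removed = Q·(S₀ − S) = 17.5 m³/d × (401 − 1.29) g/m³ = 6.99×10^3 g/d = 6.995 kg/d.
P_X = Y_obs · Q(S₀ − S) = 0.2666 × 6.995 = 1.865 kg VSS/d.

P_X ≈ 1.86 kg VSS/d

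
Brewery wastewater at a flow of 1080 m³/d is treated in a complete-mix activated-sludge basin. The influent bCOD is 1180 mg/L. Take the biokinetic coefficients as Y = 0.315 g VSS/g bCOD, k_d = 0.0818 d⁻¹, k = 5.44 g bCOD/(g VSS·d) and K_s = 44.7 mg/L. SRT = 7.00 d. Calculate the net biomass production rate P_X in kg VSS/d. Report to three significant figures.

From the Monod/SRT balance for a CMAS, S = K_s·(1+k_d θ_c)/[θ_c·(Y k − k_d) − 1] = 44.7 × (1 + 0.0818 × 7.00) / [7.00 × (0.315 × 5.44 − 0.0818) − 1] = 70.30 / 10.42 = 6.744 mg/L.
The observed yield is Y_obs = Y/(1 + k_d·θ_c) = 0.315 / (1 + 0.0818 × 7.00) = 0.315 / 1.573 = 0.2003 g VSS per g bCOD removed.
Q·(S₀ − S) = 1080 × (1180 − 6.74) × 10⁻³ = 1267 kg/d removed.
Net biomass production P_X = Y_obs × Q·(S₀ − S) = 0.2003 × 1267 = 253.8 kg VSS/d.

P_X ≈ 254 kg VSS/d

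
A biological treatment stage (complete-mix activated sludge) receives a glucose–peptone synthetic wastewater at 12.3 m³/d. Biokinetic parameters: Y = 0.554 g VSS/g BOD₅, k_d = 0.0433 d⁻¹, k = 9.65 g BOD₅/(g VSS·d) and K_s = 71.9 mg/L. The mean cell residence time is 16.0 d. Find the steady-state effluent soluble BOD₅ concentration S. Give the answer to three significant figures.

Effluent substrate depends only on kinetics and SRT: S = K_s(1 + k_d θ_c) / [θ_c(Yk − k_d) − 1] = 71.9 × (1 + 0.0433 × 16.0) / [16.0 × (0.554 × 9.65 − 0.0433) − 1] = 121.7 / 83.84 = 1.452 mg/L.

S ≈ 1.45 mg/L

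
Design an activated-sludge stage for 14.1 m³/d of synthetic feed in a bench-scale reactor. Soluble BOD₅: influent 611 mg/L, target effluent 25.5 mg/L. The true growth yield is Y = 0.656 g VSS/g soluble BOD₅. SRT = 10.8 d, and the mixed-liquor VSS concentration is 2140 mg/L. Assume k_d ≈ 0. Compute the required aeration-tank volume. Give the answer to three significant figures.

V ≈ 27.3 m³

With k_d = 0 the design equation reduces to V = Y Q (S₀−S) θ_c / X = 0.656 × 14.1 × (611 − 25.5) × 10.8 / 2140 = 27.33 m³.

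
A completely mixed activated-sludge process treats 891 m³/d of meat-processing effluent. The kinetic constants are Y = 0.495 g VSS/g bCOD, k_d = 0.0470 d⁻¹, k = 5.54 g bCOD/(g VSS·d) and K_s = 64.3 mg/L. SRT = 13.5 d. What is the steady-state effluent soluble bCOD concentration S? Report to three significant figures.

For a completely mixed reactor with recycle the Lawrence–McCarty relation gives S = K_s·(1 + k_d·θ_c) / [θ_c·(Y·k − k_d) − 1] = 64.3 × (1 + 0.0470 × 13.5) / [13.5 × (0.495 × 5.54 − 0.0470) − 1] = 105.1 / 35.39 = 2.970 mg/L.

S ≈ 2.97 mg/L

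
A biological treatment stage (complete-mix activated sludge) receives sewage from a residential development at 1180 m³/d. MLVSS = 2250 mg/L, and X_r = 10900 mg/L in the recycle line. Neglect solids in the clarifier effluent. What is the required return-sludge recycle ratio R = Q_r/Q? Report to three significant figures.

Mass balance around the secondary clarifier (neglecting effluent solids): R = X / (X_r − X) = 2250 / (10900 − 2250) = 0.2601.

R ≈ 0.260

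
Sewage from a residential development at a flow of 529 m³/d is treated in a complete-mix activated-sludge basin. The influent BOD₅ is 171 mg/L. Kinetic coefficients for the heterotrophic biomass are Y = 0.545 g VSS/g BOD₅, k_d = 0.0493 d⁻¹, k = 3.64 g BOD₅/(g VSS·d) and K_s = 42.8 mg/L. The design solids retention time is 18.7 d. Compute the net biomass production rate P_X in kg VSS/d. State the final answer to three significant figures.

From the Monod/SRT balance for a CMAS, S = K_s·(1+k_d θ_c)/[θ_c·(Y k − k_d) − 1] = 42.8 × (1 + 0.0493 × 18.7) / [18.7 × (0.545 × 3.64 − 0.0493) − 1] = 82.26 / 35.18 = 2.339 mg/L.
The observed yield is Y_obs = Y/(1 + k_d·θ_c) = 0.545 / (1 + 0.0493 × 18.7) = 0.545 / 1.922 = 0.2836 g VSS per g BOD₅ removed.
ΔS = 171 − 2.34 = 168.7 mg/L, so the substrate removal rate is 529 × 168.7/1000 = 89.22 kg BOD₅/d.
So the net sludge growth is P_X = 0.2836 × 89.22 = 25.30 kg VSS/d.

P_X ≈ 25.3 kg VSS/d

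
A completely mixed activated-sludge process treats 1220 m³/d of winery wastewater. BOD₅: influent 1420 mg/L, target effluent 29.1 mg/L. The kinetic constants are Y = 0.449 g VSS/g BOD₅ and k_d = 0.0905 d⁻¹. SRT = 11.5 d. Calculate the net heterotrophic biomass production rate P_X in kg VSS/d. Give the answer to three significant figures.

P_X ≈ 373 kg VSS/d

Observed yield with endogenous decay: Y_obs = Y / (1 + k_d·θ_c) = 0.449 / (1 + 0.0905 × 11.5) = 0.449 / 2.041 = 0.2200 g VSS/g BOD₅.
Substrate removed = Q·(S₀ − S) = 1220 m³/d × (1420 − 29.1) g/m³ = 1.7×10^6 g/d = 1697 kg/d.
P_X = Y_obs · Q(S₀ − S) = 0.2200 × 1697 = 373.3 kg VSS/d.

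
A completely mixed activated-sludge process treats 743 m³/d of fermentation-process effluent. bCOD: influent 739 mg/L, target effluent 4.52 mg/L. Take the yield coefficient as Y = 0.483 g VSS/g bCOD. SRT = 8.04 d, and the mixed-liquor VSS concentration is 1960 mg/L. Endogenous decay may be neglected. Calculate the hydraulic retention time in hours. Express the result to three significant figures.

τ ≈ 34.9 h

Biomass mass balance (decay neglected): V·X = Y·Q·(S₀ − S)·θ_c, so V = 0.483 × 743 × (739 − 4.52) × 8.04 / 1960 = 1081 m³.
τ = V/Q = 1081/743 = 1.455 d, or 34.93 h.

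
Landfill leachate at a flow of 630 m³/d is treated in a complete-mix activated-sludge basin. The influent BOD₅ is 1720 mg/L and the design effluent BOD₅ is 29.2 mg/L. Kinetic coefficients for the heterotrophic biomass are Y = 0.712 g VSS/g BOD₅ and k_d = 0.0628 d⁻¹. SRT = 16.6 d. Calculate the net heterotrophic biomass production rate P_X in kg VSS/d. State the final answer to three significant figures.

Y_obs = Y / (1 + k_d θ_c) = 0.712 / (1 + 0.0628 × 16.6) = 0.712 / 2.042 = 0.3486.
ΔS = 1720 − 29.2 = 1691 mg/L, so the substrate removal rate is 630 × 1691/1000 = 1065 kg BOD₅/d.
Net biomass production P_X = Y_obs × Q·(S₀ − S) = 0.3486 × 1065 = 371.3 kg VSS/d.

P_X ≈ 371 kg VSS/d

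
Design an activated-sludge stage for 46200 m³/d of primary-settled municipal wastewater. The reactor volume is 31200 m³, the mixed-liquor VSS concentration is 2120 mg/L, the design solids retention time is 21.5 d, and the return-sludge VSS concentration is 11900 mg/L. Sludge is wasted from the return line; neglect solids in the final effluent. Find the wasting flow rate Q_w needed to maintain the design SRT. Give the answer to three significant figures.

Q_w ≈ 259 m³/d

Wasting from the return line (neglecting effluent solids): Q_w = V·X / (θ_c·X_r) = 31200 × 2120 / (21.5 × 11900) = 258.5 m³/d.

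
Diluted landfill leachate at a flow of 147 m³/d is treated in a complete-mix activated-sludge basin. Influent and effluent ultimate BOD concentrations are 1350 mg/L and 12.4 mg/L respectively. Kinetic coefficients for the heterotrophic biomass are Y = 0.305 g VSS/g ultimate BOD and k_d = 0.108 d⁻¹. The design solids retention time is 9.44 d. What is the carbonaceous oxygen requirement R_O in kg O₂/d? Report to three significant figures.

Observed yield with endogenous decay: Y_obs = Y / (1 + k_d·θ_c) = 0.305 / (1 + 0.108 × 9.44) = 0.305 / 2.020 = 0.1510 g VSS/g ultimate BOD.
Q·(S₀ − S) = 147 × (1350 − 12.4) × 10⁻³ = 196.6 kg/d removed.
Net sludge production P_X = 0.1510 × 196.6 = 29.70 kg VSS/d.
R_O = Q·(S₀ − S) − 1.42·P_X = 196.6 − 1.42 × 29.70 = 154.5 kg O₂/d.

R_O ≈ 154 kg O₂/d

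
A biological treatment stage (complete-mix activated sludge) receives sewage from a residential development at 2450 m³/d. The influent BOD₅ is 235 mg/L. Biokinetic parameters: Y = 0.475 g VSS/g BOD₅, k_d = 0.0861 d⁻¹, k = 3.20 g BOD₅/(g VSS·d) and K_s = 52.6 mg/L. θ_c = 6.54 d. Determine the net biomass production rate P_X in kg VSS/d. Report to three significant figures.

P_X ≈ 168 kg VSS/d

Effluent substrate depends only on kinetics and SRT: S = K_s(1 + k_d θ_c) / [θ_c(Yk − k_d) − 1] = 52.6 × (1 + 0.0861 × 6.54) / [6.54 × (0.475 × 3.20 − 0.0861) − 1] = 82.22 / 8.378 = 9.814 mg/L.
Correct the yield for decay: Y_obs = Y/(1 + k_d θ_c) = 0.475 / (1 + 0.0861 × 6.54) = 0.475 / 1.563 = 0.3039.
Substrate removed = Q·(S₀ − S) = 2450 m³/d × (235 − 9.81) g/m³ = 5.52×10^5 g/d = 551.7 kg/d.
Net biomass production P_X = Y_obs × Q·(S₀ − S) = 0.3039 × 551.7 = 167.7 kg VSS/d.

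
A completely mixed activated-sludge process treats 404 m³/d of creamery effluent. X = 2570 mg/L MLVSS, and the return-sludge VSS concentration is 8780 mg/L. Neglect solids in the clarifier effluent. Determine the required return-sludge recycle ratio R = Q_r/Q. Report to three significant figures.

R ≈ 0.414

R = Q_r/Q = X/(X_r − X) = 2570 / (8780 − 2570) = 0.4138.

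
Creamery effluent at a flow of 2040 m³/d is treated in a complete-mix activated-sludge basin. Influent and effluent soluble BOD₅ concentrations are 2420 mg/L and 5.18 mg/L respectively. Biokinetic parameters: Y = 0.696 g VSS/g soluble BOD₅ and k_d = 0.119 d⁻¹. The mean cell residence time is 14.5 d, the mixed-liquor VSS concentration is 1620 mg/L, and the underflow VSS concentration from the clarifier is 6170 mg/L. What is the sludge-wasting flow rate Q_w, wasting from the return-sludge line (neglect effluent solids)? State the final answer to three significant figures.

From the SRT design equation V = Y Q (S₀−S) θ_c / [X (1 + k_d θ_c)] = 0.696 × 2040 × (2420 − 5.18) × 14.5 / [1620 × (1 + 0.119 × 14.5)] = 4.97×10^7 / 4415 = 11260 m³.
Wasting from the return line (neglecting effluent solids): Q_w = V·X / (θ_c·X_r) = 11260 × 1620 / (14.5 × 6170) = 203.9 m³/d.

Q_w ≈ 204 m³/d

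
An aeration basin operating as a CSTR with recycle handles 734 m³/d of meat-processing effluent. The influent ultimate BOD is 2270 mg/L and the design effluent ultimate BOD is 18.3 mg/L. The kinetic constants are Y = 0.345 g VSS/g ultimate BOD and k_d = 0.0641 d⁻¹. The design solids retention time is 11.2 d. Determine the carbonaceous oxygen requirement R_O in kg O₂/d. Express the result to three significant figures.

R_O ≈ 1180 kg O₂/d

Correct the yield for decay: Y_obs = Y/(1 + k_d θ_c) = 0.345 / (1 + 0.0641 × 11.2) = 0.345 / 1.718 = 0.2008.
Substrate removed = Q·(S₀ − S) = 734 m³/d × (2270 − 18.3) g/m³ = 1.65×10^6 g/d = 1653 kg/d.
Biomass synthesised: P_X = Y_obs × 1653 = 331.9 kg VSS/d.
R_O = Q·(S₀ − S) − 1.42·P_X = 1653 − 1.42 × 331.9 = 1181 kg O₂/d.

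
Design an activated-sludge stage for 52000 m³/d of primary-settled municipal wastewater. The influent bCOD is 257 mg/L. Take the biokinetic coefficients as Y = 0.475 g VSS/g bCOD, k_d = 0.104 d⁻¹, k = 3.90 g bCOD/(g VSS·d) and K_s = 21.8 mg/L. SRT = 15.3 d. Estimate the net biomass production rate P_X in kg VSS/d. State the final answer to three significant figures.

For a completely mixed reactor with recycle the Lawrence–McCarty relation gives S = K_s·(1 + k_d·θ_c) / [θ_c·(Y·k − k_d) − 1] = 21.8 × (1 + 0.104 × 15.3) / [15.3 × (0.475 × 3.90 − 0.104) − 1] = 56.49 / 25.75 = 2.194 mg/L.
Y_obs = Y / (1 + k_d θ_c) = 0.475 / (1 + 0.104 × 15.3) = 0.475 / 2.591 = 0.1833.
Q·(S₀ − S) = 52000 × (257 − 2.19) × 10⁻³ = 13250 kg/d removed.
So the net sludge growth is P_X = 0.1833 × 13250 = 2429 kg VSS/d.

P_X ≈ 2430 kg VSS/d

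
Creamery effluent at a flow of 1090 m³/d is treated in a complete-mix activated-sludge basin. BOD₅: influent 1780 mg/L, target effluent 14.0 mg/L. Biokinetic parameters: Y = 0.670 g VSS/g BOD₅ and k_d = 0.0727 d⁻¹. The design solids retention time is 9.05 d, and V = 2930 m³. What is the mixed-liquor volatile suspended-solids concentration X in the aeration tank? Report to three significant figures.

X ≈ 2400 mg/L

Solving the biomass balance for X: X = Y Q (S₀−S) θ_c / [V (1+k_d θ_c)] = 0.670 × 1090 × (1780 − 14.0) × 9.05 / [2930 × (1 + 0.0727 × 9.05)] = 2403 mg/L.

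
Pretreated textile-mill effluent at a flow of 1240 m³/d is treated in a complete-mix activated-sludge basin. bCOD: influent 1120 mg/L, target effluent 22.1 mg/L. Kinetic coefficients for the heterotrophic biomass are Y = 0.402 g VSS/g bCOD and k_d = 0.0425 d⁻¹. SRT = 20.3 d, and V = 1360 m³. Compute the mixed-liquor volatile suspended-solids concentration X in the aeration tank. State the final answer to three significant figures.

X ≈ 4390 mg/L

X = Y·Q·ΔS·θ_c / [V·(1 + k_d θ_c)] = 0.402 × 1240 × (1120 − 22.1) × 20.3 / [1360 × (1 + 0.0425 × 20.3)] = 4385 mg/L.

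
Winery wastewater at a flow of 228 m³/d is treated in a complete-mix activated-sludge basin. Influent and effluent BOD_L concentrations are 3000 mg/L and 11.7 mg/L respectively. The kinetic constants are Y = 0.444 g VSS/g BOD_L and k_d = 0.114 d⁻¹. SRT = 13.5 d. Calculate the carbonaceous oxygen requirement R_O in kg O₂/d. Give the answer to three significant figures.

Observed yield with endogenous decay: Y_obs = Y / (1 + k_d·θ_c) = 0.444 / (1 + 0.114 × 13.5) = 0.444 / 2.539 = 0.1749 g VSS/g BOD_L.
Mass of BOD_L removed per day: Q(S₀ − S) = 228 × 2988 g/m³ = 681.3 kg/d.
Biomass synthesised: P_X = Y_obs × 681.3 = 119.1 kg VSS/d.
R_O = Q·(S₀ − S) − 1.42·P_X = 681.3 − 1.42 × 119.1 = 512.1 kg O₂/d.

R_O ≈ 512 kg O₂/d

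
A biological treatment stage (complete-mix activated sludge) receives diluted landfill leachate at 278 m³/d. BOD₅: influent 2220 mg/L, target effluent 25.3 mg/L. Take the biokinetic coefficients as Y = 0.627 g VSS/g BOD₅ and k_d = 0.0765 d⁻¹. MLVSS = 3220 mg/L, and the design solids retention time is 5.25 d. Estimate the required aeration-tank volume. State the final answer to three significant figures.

Rearranging the biomass balance for a CMAS with decay, V = Y·Q·ΔS·θ_c / [X·(1+k_d θ_c)] = 0.627 × 278 × (2220 − 25.3) × 5.25 / [3220 × (1 + 0.0765 × 5.25)] = 2.01×10^6 / 4513 = 445.0 m³.

V ≈ 445 m³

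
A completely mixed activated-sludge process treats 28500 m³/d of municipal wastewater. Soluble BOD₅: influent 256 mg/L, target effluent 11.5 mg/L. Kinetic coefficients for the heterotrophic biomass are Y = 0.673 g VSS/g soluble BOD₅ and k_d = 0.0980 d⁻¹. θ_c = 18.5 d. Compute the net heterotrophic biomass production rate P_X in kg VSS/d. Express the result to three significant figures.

The observed yield is Y_obs = Y/(1 + k_d·θ_c) = 0.673 / (1 + 0.0980 × 18.5) = 0.673 / 2.813 = 0.2392 g VSS per g soluble BOD₅ removed.
ΔS = 256 − 11.5 = 244.5 mg/L, so the substrate removal rate is 28500 × 244.5/1000 = 6968 kg soluble BOD₅/d.
Net biomass production P_X = Y_obs × Q·(S₀ − S) = 0.2392 × 6968 = 1667 kg VSS/d.

P_X ≈ 1670 kg VSS/d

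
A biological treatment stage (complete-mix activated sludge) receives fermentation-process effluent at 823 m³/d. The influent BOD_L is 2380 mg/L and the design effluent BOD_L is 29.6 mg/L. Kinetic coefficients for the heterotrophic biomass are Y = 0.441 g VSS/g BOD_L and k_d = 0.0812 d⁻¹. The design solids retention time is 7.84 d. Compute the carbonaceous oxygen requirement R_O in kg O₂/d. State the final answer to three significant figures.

Y_obs = Y / (1 + k_d θ_c) = 0.441 / (1 + 0.0812 × 7.84) = 0.441 / 1.637 = 0.2695.
Q·(S₀ − S) = 823 × (2380 − 29.6) × 10⁻³ = 1934 kg/d removed.
P_X = Y_obs·Q·(S₀ − S) = 0.2695 × 1934 = 521.2 kg VSS/d.
R_O = Q·ΔS − 1.42 P_X = 1934 − 740.2 = 1194 kg O₂/d.

R_O ≈ 1190 kg O₂/d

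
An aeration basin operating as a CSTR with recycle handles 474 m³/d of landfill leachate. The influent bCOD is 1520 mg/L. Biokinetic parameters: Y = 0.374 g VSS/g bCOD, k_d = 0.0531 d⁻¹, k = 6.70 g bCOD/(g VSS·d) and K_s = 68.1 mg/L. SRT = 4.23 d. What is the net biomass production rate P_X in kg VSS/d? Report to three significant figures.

From the Monod/SRT balance for a CMAS, S = K_s·(1+k_d θ_c)/[θ_c·(Y k − k_d) − 1] = 68.1 × (1 + 0.0531 × 4.23) / [4.23 × (0.374 × 6.70 − 0.0531) − 1] = 83.40 / 9.375 = 8.896 mg/L.
The observed yield is Y_obs = Y/(1 + k_d·θ_c) = 0.374 / (1 + 0.0531 × 4.23) = 0.374 / 1.225 = 0.3054 g VSS per g bCOD removed.
Mass of bCOD removed per day: Q(S₀ − S) = 474 × 1511 g/m³ = 716.3 kg/d.
Biomass produced: P_X = Y_obs·Q·ΔS = 0.3054 × 716.3 ≈ 218.7 kg VSS/d.

P_X ≈ 219 kg VSS/d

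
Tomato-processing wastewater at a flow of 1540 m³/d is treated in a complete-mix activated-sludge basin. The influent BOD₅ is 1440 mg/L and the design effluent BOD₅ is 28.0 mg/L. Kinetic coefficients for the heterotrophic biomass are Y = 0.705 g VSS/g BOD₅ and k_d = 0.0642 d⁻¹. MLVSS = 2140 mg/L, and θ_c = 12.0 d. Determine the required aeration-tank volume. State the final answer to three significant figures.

V ≈ 4860 m³

Rearranging the biomass balance for a CMAS with decay, V = Y·Q·ΔS·θ_c / [X·(1+k_d θ_c)] = 0.705 × 1540 × (1440 − 28.0) × 12.0 / [2140 × (1 + 0.0642 × 12.0)] = 1.84×10^7 / 3789 = 4856 m³.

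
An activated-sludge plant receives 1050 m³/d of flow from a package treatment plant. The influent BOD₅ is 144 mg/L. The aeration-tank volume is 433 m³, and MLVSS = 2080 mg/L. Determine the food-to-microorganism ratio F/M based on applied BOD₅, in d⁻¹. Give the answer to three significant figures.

F/M ≈ 0.168 d⁻¹

F/M = applied load / biomass = Q·S₀/(V·X) = 1050 × 144 / (433.0 × 2080) = 0.1679 d⁻¹.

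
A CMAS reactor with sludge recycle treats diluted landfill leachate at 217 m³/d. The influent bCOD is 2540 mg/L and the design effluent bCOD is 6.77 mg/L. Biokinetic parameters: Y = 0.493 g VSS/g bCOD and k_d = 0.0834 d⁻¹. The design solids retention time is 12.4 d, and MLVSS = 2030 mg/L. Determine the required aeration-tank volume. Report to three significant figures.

V ≈ 814 m³

From the SRT design equation V = Y Q (S₀−S) θ_c / [X (1 + k_d θ_c)] = 0.493 × 217 × (2540 − 6.77) × 12.4 / [2030 × (1 + 0.0834 × 12.4)] = 3.36×10^6 / 4129 = 813.8 m³.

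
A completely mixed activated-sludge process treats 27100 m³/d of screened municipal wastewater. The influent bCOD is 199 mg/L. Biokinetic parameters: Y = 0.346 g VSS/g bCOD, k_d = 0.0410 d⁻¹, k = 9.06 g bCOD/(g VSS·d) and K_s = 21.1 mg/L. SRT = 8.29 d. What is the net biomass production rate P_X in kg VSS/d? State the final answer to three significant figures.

P_X ≈ 1380 kg VSS/d

For a completely mixed reactor with recycle the Lawrence–McCarty relation gives S = K_s·(1 + k_d·θ_c) / [θ_c·(Y·k − k_d) − 1] = 21.1 × (1 + 0.0410 × 8.29) / [8.29 × (0.346 × 9.06 − 0.0410) − 1] = 28.27 / 24.65 = 1.147 mg/L.
Observed yield with endogenous decay: Y_obs = Y / (1 + k_d·θ_c) = 0.346 / (1 + 0.0410 × 8.29) = 0.346 / 1.340 = 0.2582 g VSS/g bCOD.
Mass of bCOD removed per day: Q(S₀ − S) = 27100 × 197.8 g/m³ = 5362 kg/d.
Biomass produced: P_X = Y_obs·Q·ΔS = 0.2582 × 5362 ≈ 1385 kg VSS/d.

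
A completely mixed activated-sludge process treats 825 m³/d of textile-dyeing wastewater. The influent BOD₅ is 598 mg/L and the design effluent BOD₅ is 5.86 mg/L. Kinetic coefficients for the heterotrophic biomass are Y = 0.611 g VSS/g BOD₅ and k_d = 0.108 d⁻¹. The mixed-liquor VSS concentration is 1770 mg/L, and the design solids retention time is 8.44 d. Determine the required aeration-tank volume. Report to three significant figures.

Rearranging the biomass balance for a CMAS with decay, V = Y·Q·ΔS·θ_c / [X·(1+k_d θ_c)] = 0.611 × 825 × (598 − 5.86) × 8.44 / [1770 × (1 + 0.108 × 8.44)] = 2.52×10^6 / 3383 = 744.6 m³.

V ≈ 745 m³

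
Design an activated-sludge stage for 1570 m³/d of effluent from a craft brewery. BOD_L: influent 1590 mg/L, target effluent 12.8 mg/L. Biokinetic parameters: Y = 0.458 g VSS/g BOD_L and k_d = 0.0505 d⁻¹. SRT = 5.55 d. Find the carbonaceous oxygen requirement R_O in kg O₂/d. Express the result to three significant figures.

R_O ≈ 1220 kg O₂/d

The observed yield is Y_obs = Y/(1 + k_d·θ_c) = 0.458 / (1 + 0.0505 × 5.55) = 0.458 / 1.280 = 0.3577 g VSS per g BOD_L removed.
ΔS = 1590 − 12.8 = 1577 mg/L, so the substrate removal rate is 1570 × 1577/1000 = 2476 kg BOD_L/d.
Biomass synthesised: P_X = Y_obs × 2476 = 885.8 kg VSS/d.
R_O = Q·ΔS − 1.42 P_X = 2476 − 1258 = 1218 kg O₂/d.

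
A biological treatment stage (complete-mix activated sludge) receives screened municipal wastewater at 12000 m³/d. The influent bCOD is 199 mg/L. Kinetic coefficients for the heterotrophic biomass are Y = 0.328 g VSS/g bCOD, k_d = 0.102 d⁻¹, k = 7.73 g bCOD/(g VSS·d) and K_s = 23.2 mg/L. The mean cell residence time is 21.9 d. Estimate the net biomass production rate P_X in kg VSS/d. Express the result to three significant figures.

P_X ≈ 240 kg VSS/d

Effluent substrate depends only on kinetics and SRT: S = K_s(1 + k_d θ_c) / [θ_c(Yk − k_d) − 1] = 23.2 × (1 + 0.102 × 21.9) / [21.9 × (0.328 × 7.73 − 0.102) − 1] = 75.02 / 52.29 = 1.435 mg/L.
Observed yield with endogenous decay: Y_obs = Y / (1 + k_d·θ_c) = 0.328 / (1 + 0.102 × 21.9) = 0.328 / 3.234 = 0.1014 g VSS/g bCOD.
Substrate removed = Q·(S₀ − S) = 12000 m³/d × (199 − 1.43) g/m³ = 2.37×10^6 g/d = 2371 kg/d.
P_X = Y_obs · Q(S₀ − S) = 0.1014 × 2371 = 240.5 kg VSS/d.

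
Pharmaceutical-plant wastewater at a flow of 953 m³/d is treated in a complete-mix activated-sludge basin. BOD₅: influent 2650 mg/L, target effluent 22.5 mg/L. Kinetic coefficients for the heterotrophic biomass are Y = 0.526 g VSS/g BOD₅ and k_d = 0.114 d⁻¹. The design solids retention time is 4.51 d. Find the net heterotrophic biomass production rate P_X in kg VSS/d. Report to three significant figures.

P_X ≈ 870 kg VSS/d

Observed yield with endogenous decay: Y_obs = Y / (1 + k_d·θ_c) = 0.526 / (1 + 0.114 × 4.51) = 0.526 / 1.514 = 0.3474 g VSS/g BOD₅.
Q·(S₀ − S) = 953 × (2650 − 22.5) × 10⁻³ = 2504 kg/d removed.
P_X = Y_obs · Q(S₀ − S) = 0.3474 × 2504 = 869.9 kg VSS/d.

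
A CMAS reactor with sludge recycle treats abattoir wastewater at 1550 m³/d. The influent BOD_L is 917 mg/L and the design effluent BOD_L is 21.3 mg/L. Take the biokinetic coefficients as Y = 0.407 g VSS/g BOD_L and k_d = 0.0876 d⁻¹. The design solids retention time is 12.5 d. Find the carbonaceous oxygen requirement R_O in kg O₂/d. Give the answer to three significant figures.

R_O ≈ 1010 kg O₂/d

Y_obs = Y / (1 + k_d θ_c) = 0.407 / (1 + 0.0876 × 12.5) = 0.407 / 2.095 = 0.1943.
ΔS = 917 − 21.3 = 895.7 mg/L, so the substrate removal rate is 1550 × 895.7/1000 = 1388 kg BOD_L/d.
Biomass synthesised: P_X = Y_obs × 1388 = 269.7 kg VSS/d.
Carbonaceous O₂ demand = substrate oxidised − cell-mass equivalent = 1388 − 1.42 × 269.7 = 1005 kg O₂/d.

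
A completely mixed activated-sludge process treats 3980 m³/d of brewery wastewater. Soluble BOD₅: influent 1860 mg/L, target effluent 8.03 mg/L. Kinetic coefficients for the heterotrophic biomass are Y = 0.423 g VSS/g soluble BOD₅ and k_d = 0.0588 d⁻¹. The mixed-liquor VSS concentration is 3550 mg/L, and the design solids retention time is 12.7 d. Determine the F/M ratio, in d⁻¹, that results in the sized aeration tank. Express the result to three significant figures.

Rearranging the biomass balance for a CMAS with decay, V = Y·Q·ΔS·θ_c / [X·(1+k_d θ_c)] = 0.423 × 3980 × (1860 − 8.03) × 12.7 / [3550 × (1 + 0.0588 × 12.7)] = 3.96×10^7 / 6201 = 6386 m³.
F/M = Q·S₀ / (V·X) = 3980 × 1860 / (6386 × 3550) = 0.3266 g soluble BOD₅·(g VSS·d)⁻¹.

F/M ≈ 0.327 d⁻¹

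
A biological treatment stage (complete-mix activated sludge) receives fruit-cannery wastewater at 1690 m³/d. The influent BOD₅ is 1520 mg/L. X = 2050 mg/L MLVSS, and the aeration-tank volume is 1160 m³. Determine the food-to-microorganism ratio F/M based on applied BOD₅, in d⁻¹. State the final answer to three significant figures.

F/M = applied load / biomass = Q·S₀/(V·X) = 1690 × 1520 / (1160 × 2050) = 1.080 d⁻¹.

F/M ≈ 1.08 d⁻¹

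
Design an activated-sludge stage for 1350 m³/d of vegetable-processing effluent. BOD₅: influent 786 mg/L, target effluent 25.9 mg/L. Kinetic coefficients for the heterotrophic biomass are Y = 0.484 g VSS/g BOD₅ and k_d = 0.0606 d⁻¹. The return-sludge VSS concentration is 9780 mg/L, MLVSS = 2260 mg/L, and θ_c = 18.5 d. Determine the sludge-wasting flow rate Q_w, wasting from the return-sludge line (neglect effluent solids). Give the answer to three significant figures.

Steady-state biomass mass balance: V·X·(1 + k_d·θ_c) = Y·Q·(S₀ − S)·θ_c, so V = 0.484 × 1350 × (786 − 25.9) × 18.5 / [2260 × (1 + 0.0606 × 18.5)] = 9.19×10^6 / 4794 = 1917 m³.
Q_w = (V·X)/(θ_c X_r) = 1917 × 2260 / (18.5 × 9780) = 23.94 m³/d.

Q_w ≈ 23.9 m³/d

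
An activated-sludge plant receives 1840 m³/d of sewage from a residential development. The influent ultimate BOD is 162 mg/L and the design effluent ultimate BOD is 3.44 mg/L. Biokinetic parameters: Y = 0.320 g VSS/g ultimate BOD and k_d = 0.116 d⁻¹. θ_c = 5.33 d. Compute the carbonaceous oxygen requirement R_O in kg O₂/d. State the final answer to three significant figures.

Correct the yield for decay: Y_obs = Y/(1 + k_d θ_c) = 0.320 / (1 + 0.116 × 5.33) = 0.320 / 1.618 = 0.1977.
Mass of ultimate BOD removed per day: Q(S₀ − S) = 1840 × 158.6 g/m³ = 291.8 kg/d.
Biomass synthesised: P_X = Y_obs × 291.8 = 57.69 kg VSS/d.
Carbonaceous O₂ demand = substrate oxidised − cell-mass equivalent = 291.8 − 1.42 × 57.69 = 209.8 kg O₂/d.

R_O ≈ 210 kg O₂/d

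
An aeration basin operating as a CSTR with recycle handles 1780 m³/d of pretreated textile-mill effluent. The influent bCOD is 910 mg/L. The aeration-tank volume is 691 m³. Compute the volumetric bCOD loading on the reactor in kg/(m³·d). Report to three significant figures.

L_v = Q S₀ / V = 1780 × 910 × 10⁻³ / 691.0 = 2.344 kg/(m³·d).

L_v ≈ 2.34 kg bCOD/(m³·d)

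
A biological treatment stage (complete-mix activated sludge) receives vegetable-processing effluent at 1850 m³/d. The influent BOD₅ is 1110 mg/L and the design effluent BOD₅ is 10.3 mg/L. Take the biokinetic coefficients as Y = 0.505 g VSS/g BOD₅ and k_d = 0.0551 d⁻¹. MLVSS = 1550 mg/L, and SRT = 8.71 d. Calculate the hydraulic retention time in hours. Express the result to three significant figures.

τ ≈ 50.6 h

From the SRT design equation V = Y Q (S₀−S) θ_c / [X (1 + k_d θ_c)] = 0.505 × 1850 × (1110 − 10.3) × 8.71 / [1550 × (1 + 0.0551 × 8.71)] = 8.95×10^6 / 2294 = 3901 m³.
τ = V/Q = 3901/1850 = 2.109 d, or 50.61 h.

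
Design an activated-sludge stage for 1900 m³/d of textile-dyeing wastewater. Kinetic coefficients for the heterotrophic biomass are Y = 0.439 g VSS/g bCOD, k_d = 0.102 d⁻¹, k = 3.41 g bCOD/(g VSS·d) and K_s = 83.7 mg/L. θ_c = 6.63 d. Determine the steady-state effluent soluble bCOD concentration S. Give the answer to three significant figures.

Effluent substrate depends only on kinetics and SRT: S = K_s(1 + k_d θ_c) / [θ_c(Yk − k_d) − 1] = 83.7 × (1 + 0.102 × 6.63) / [6.63 × (0.439 × 3.41 − 0.102) − 1] = 140.3 / 8.249 = 17.01 mg/L.

S ≈ 17.0 mg/L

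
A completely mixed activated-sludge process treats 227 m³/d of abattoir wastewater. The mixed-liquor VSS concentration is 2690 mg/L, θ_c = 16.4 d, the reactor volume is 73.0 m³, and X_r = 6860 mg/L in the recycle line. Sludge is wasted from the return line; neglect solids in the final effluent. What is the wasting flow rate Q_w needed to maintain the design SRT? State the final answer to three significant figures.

Q_w ≈ 1.75 m³/d

θ_c = V·X/(Q_w·X_r) when wasting from the recycle, so Q_w = V·X/(θ_c·X_r) = 73.00 × 2690 / (16.4 × 6860) = 1.745 m³/d.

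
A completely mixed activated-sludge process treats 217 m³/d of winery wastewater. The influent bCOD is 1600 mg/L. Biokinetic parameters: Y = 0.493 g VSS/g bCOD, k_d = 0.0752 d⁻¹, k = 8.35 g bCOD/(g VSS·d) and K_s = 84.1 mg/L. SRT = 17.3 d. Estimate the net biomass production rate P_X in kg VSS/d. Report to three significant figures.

From the Monod/SRT balance for a CMAS, S = K_s·(1+k_d θ_c)/[θ_c·(Y k − k_d) − 1] = 84.1 × (1 + 0.0752 × 17.3) / [17.3 × (0.493 × 8.35 − 0.0752) − 1] = 193.5 / 68.92 = 2.808 mg/L.
Correct the yield for decay: Y_obs = Y/(1 + k_d θ_c) = 0.493 / (1 + 0.0752 × 17.3) = 0.493 / 2.301 = 0.2143.
ΔS = 1600 − 2.81 = 1597 mg/L, so the substrate removal rate is 217 × 1597/1000 = 346.6 kg bCOD/d.
P_X = Y_obs · Q(S₀ − S) = 0.2143 × 346.6 = 74.26 kg VSS/d.

P_X ≈ 74.3 kg VSS/d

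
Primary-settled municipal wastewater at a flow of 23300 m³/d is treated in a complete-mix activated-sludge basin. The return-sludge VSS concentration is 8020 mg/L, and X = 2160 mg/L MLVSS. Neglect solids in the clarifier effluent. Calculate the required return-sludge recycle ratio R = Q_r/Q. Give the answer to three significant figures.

R ≈ 0.369

Solids balance on the clarifier gives (1+R)X = R·X_r, so R = X/(X_r − X) = 2160 / (8020 − 2160) = 0.3686.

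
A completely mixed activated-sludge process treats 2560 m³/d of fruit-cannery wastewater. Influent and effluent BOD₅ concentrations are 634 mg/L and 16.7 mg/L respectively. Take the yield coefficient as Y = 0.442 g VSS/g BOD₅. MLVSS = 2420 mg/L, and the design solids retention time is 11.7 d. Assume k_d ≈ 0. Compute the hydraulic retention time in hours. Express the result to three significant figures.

With k_d = 0 the design equation reduces to V = Y Q (S₀−S) θ_c / X = 0.442 × 2560 × (634 − 16.7) × 11.7 / 2420 = 3377 m³.
HRT = V/Q = 3377 m³ / 2560 m³·d⁻¹ = 1.319 d × 24 = 31.66 h.

τ ≈ 31.7 h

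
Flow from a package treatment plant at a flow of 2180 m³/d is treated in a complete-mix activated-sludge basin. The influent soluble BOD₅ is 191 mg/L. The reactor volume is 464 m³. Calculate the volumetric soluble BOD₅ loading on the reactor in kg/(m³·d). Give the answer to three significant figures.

L_v = Q S₀ / V = 2180 × 191 × 10⁻³ / 464.0 = 0.8974 kg/(m³·d).

L_v ≈ 0.897 kg soluble BOD₅/(m³·d)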